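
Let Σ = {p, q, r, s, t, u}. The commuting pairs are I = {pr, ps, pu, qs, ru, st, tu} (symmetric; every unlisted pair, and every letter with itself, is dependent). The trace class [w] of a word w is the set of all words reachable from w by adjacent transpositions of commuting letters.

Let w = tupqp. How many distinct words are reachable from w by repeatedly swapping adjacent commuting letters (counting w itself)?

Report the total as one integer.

3

drop 0:t onto floor
drop 1:u onto floor
drop 2:p onto {0:t}
drop 3:q onto {1:u, 2:p}
drop 4:p onto {3:q}
ground layer = {0:t, 1:u}
drop-orders for the pieces not yet dropped (sum over which currently-grounded one goes next):
  1 to go: {4} 1
  2 to go: {3,4} 1
  3 to go: {1,3,4} 1  {2,3,4} 1
  if 0:t drops first: 2 orders
  if 1:u drops first: 1 orders
heap linearizations: 3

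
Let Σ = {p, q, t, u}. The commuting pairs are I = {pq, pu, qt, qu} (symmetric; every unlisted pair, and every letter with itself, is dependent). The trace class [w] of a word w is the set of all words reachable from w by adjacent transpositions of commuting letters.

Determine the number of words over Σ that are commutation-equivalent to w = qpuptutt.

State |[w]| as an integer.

24

piece 0:q — minimal
piece 1:p — minimal
piece 2:u — minimal
piece 3:p rests on {1:p}
piece 4:t rests on {2:u, 3:p}
piece 5:u rests on {4:t}
piece 6:t rests on {5:u}
piece 7:t rests on {6:t}
minimal pieces: {0:q, 1:p, 2:u}
ways to finish when only these pieces remain (= sum over removing one remaining piece with nothing left below it):
  1 left: {0}→1  {7}→1
  2 left: {0,7}→2  {6,7}→1
  3 left: {0,6,7}→3  {5,6,7}→1
  4 left: {0,5,6,7}→4  {4,5,6,7}→1
  5 left: {0,4,5,6,7}→5  {2,4,5,6,7}→1  {3,4,5,6,7}→1
  6 left: {0,2,4,5,6,7}→6  {0,3,4,5,6,7}→6  {1,3,4,5,6,7}→1  {2,3,4,5,6,7}→2
  placing 0:q first → 3 extensions
  placing 1:p first → 14 extensions
  placing 2:u first → 7 extensions
total linear extensions = 24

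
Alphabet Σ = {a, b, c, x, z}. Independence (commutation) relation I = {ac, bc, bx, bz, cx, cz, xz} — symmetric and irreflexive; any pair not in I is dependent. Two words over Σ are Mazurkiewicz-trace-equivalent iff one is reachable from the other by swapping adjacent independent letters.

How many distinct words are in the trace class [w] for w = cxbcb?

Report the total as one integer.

30

#0=c has no predecessor
#1=x has no predecessor
#2=b has no predecessor
#3=c depends on [0:c]
#4=b depends on [2:b]
sources: [0:c, 1:x, 2:b]
N(rest) = Σ N(rest − s) over sources s of rest; N(one piece) = 1:
  size 1 → [1]=1  [3]=1  [4]=1
  size 2 → [0,3]=1  [1,3]=2  [1,4]=2  [2,4]=1  [3,4]=2
  size 3 → [0,1,3]=3  [0,3,4]=3  [1,2,4]=3  [1,3,4]=6  [2,3,4]=3
  first=0(c) contributes 12
  first=1(x) contributes 6
  first=2(b) contributes 12
|[w]| = 30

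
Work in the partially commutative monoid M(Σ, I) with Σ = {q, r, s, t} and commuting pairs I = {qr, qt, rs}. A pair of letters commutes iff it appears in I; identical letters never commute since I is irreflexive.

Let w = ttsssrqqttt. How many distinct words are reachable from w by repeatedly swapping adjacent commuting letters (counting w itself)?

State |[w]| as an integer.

drop 0:t onto floor
drop 1:t onto {0:t}
drop 2:s onto {1:t}
drop 3:s onto {2:s}
drop 4:s onto {3:s}
drop 5:r onto {1:t}
drop 6:q onto {4:s}
drop 7:q onto {6:q}
drop 8:t onto {4:s, 5:r}
drop 9:t onto {8:t}
drop 10:t onto {9:t}
ground layer = {0:t}
drop-orders for the pieces not yet dropped (sum over which currently-grounded one goes next):
  1 to go: {7} 1  {10} 1
  2 to go: {6,7} 1  {7,10} 2  {9,10} 1
  3 to go: {6,7,10} 3  {7,9,10} 3  {8,9,10} 1
  4 to go: {5,8,9,10} 1  {6,7,9,10} 6  {7,8,9,10} 4
  5 to go: {5,7,8,9,10} 5  {6,7,8,9,10} 10
  6 to go: {4,6,7,8,9,10} 10  {5,6,7,8,9,10} 15
  7 to go: {3,4,6,7,8,9,10} 10  {4,5,6,7,8,9,10} 25
  8 to go: {2,3,4,6,7,8,9,10} 10  {3,4,5,6,7,8,9,10} 35
  9 to go: {2,3,4,5,6,7,8,9,10} 45
  if 0:t drops first: 45 orders

45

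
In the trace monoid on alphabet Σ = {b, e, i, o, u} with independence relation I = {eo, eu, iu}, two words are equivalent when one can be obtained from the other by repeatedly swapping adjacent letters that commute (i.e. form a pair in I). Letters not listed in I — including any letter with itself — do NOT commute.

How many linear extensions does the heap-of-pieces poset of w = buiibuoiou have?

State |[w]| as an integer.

piece 0:b — minimal
piece 1:u rests on {0:b}
piece 2:i rests on {0:b}
piece 3:i rests on {2:i}
piece 4:b rests on {1:u, 3:i}
piece 5:u rests on {4:b}
piece 6:o rests on {5:u}
piece 7:i rests on {6:o}
piece 8:o rests on {7:i}
piece 9:u rests on {8:o}
minimal pieces: {0:b}
ways to finish when only these pieces remain (= sum over removing one remaining piece with nothing left below it):
  1 left: {9}→1
  2 left: {8,9}→1
  3 left: {7,8,9}→1
  4 left: {6,7,8,9}→1
  5 left: {5,6,7,8,9}→1
  6 left: {4,5,6,7,8,9}→1
  7 left: {1,4,5,6,7,8,9}→1  {3,4,5,6,7,8,9}→1
  8 left: {1,3,4,5,6,7,8,9}→2  {2,3,4,5,6,7,8,9}→1
  placing 0:b first → 3 extensions

3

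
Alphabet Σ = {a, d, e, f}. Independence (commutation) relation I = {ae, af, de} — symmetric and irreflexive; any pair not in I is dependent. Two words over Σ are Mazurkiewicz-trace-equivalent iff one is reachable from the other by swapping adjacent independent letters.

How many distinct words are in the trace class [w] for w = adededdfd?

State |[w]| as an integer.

21

drop 0:a onto floor
drop 1:d onto {0:a}
drop 2:e onto floor
drop 3:d onto {1:d}
drop 4:e onto {2:e}
drop 5:d onto {3:d}
drop 6:d onto {5:d}
drop 7:f onto {4:e, 6:d}
drop 8:d onto {7:f}
ground layer = {0:a, 2:e}
drop-orders for the pieces not yet dropped (sum over which currently-grounded one goes next):
  1 to go: {8} 1
  2 to go: {7,8} 1
  3 to go: {4,7,8} 1  {6,7,8} 1
  4 to go: {2,4,7,8} 1  {4,6,7,8} 2  {5,6,7,8} 1
  5 to go: {2,4,6,7,8} 3  {3,5,6,7,8} 1  {4,5,6,7,8} 3
  6 to go: {1,3,5,6,7,8} 1  {2,4,5,6,7,8} 6  {3,4,5,6,7,8} 4
  7 to go: {0,1,3,5,6,7,8} 1  {1,3,4,5,6,7,8} 5  {2,3,4,5,6,7,8} 10
  if 0:a drops first: 15 orders
  if 2:e drops first: 6 orders
heap linearizations: 21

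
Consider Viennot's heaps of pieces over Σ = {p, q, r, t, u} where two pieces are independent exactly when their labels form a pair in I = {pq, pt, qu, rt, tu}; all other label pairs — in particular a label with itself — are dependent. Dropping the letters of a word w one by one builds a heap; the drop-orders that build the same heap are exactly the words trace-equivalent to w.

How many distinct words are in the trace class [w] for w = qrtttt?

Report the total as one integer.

5

#0=q has no predecessor
#1=r depends on [0:q]
#2=t depends on [0:q]
#3=t depends on [2:t]
#4=t depends on [3:t]
#5=t depends on [4:t]
sources: [0:q]
N(rest) = Σ N(rest − s) over sources s of rest; N(one piece) = 1:
  size 1 → [1]=1  [5]=1
  size 2 → [1,5]=2  [4,5]=1
  size 3 → [1,4,5]=3  [3,4,5]=1
  size 4 → [1,3,4,5]=4  [2,3,4,5]=1
  first=0(q) contributes 5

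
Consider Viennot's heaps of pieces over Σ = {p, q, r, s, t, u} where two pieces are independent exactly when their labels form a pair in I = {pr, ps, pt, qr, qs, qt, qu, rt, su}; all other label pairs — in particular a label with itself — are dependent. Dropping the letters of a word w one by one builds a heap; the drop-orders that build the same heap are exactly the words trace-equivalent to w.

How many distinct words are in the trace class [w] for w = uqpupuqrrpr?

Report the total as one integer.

piece 0:u — minimal
piece 1:q — minimal
piece 2:p rests on {0:u, 1:q}
piece 3:u rests on {2:p}
piece 4:p rests on {3:u}
piece 5:u rests on {4:p}
piece 6:q rests on {4:p}
piece 7:r rests on {5:u}
piece 8:r rests on {7:r}
piece 9:p rests on {5:u, 6:q}
piece 10:r rests on {8:r}
minimal pieces: {0:u, 1:q}
ways to finish when only these pieces remain (= sum over removing one remaining piece with nothing left below it):
  1 left: {9}→1  {10}→1
  2 left: {6,9}→1  {8,10}→1  {9,10}→2
  3 left: {6,9,10}→3  {7,8,10}→1  {8,9,10}→3
  4 left: {6,8,9,10}→6  {7,8,9,10}→4
  5 left: {5,7,8,9,10}→4  {6,7,8,9,10}→10
  6 left: {5,6,7,8,9,10}→14
  7 left: {4,5,6,7,8,9,10}→14
  8 left: {3,4,5,6,7,8,9,10}→14
  9 left: {2,3,4,5,6,7,8,9,10}→14
  placing 0:u first → 14 extensions
  placing 1:q first → 14 extensions
total linear extensions = 28

28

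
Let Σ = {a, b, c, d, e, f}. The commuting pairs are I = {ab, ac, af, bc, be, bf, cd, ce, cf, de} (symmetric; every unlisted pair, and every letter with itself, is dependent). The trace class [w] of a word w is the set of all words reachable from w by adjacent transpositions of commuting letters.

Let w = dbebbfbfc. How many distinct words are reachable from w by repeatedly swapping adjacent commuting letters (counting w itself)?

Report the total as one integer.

0(d) covers ∅
1(b) covers 0:d
2(e) covers ∅
3(b) covers 1:b
4(b) covers 3:b
5(f) covers 0:d, 2:e
6(b) covers 4:b
7(f) covers 5:f
8(c) covers ∅
floor of heap: 0:d, 2:e, 8:c
completions by unplaced set U, small U first (add the entries for U minus each lowest piece of U):
  |U|=1: {6}:1  {7}:1  {8}:1
  |U|=2: {4,6}:1  {5,7}:1  {6,7}:2  {6,8}:2  {7,8}:2
  |U|=3: {2,5,7}:1  {3,4,6}:1  {4,6,7}:3  {4,6,8}:3  {5,6,7}:3  {5,7,8}:3  {6,7,8}:6
  |U|=4: {1,3,4,6}:1  {2,5,6,7}:4  {2,5,7,8}:4  {3,4,6,7}:4  {3,4,6,8}:4  {4,5,6,7}:6  {4,6,7,8}:12  {5,6,7,8}:12
  |U|=5: {1,3,4,6,7}:5  {1,3,4,6,8}:5  {2,4,5,6,7}:10  {2,5,6,7,8}:20  {3,4,5,6,7}:10  {3,4,6,7,8}:20  {4,5,6,7,8}:30
  |U|=6: {1,3,4,5,6,7}:15  {1,3,4,6,7,8}:30  {2,3,4,5,6,7}:20  {2,4,5,6,7,8}:60  {3,4,5,6,7,8}:60
  |U|=7: {0,1,3,4,5,6,7}:15  {1,2,3,4,5,6,7}:35  {1,3,4,5,6,7,8}:105  {2,3,4,5,6,7,8}:140
  start at 0(d): 280
  start at 2(e): 120
  start at 8(c): 50
sum over floor = 450

450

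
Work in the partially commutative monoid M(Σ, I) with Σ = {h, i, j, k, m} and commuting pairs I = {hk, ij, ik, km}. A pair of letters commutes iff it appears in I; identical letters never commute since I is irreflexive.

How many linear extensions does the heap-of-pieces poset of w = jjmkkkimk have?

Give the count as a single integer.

35

0(j) covers ∅
1(j) covers 0:j
2(m) covers 1:j
3(k) covers 1:j
4(k) covers 3:k
5(k) covers 4:k
6(i) covers 2:m
7(m) covers 6:i
8(k) covers 5:k
floor of heap: 0:j
completions by unplaced set U, small U first (add the entries for U minus each lowest piece of U):
  |U|=1: {7}:1  {8}:1
  |U|=2: {5,8}:1  {6,7}:1  {7,8}:2
  |U|=3: {2,6,7}:1  {4,5,8}:1  {5,7,8}:3  {6,7,8}:3
  |U|=4: {2,6,7,8}:4  {3,4,5,8}:1  {4,5,7,8}:4  {5,6,7,8}:6
  |U|=5: {2,5,6,7,8}:10  {3,4,5,7,8}:5  {4,5,6,7,8}:10
  |U|=6: {2,4,5,6,7,8}:20  {3,4,5,6,7,8}:15
  |U|=7: {2,3,4,5,6,7,8}:35
  start at 0(j): 35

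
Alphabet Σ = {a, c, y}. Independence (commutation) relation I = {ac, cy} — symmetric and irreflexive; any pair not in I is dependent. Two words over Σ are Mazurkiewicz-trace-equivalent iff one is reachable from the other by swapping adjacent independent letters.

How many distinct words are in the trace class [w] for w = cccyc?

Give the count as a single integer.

piece 0:c — minimal
piece 1:c rests on {0:c}
piece 2:c rests on {1:c}
piece 3:y — minimal
piece 4:c rests on {2:c}
minimal pieces: {0:c, 3:y}
ways to finish when only these pieces remain (= sum over removing one remaining piece with nothing left below it):
  1 left: {3}→1  {4}→1
  2 left: {2,4}→1  {3,4}→2
  3 left: {1,2,4}→1  {2,3,4}→3
  placing 0:c first → 4 extensions
  placing 3:y first → 1 extensions
total linear extensions = 5

5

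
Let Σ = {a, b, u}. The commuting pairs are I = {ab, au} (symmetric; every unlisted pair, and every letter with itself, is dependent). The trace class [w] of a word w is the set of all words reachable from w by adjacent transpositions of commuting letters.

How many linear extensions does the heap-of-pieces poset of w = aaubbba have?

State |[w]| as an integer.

35

#0=a has no predecessor
#1=a depends on [0:a]
#2=u has no predecessor
#3=b depends on [2:u]
#4=b depends on [3:b]
#5=b depends on [4:b]
#6=a depends on [1:a]
sources: [0:a, 2:u]
N(rest) = Σ N(rest − s) over sources s of rest; N(one piece) = 1:
  size 1 → [5]=1  [6]=1
  size 2 → [1,6]=1  [4,5]=1  [5,6]=2
  size 3 → [0,1,6]=1  [1,5,6]=3  [3,4,5]=1  [4,5,6]=3
  size 4 → [0,1,5,6]=4  [1,4,5,6]=6  [2,3,4,5]=1  [3,4,5,6]=4
  size 5 → [0,1,4,5,6]=10  [1,3,4,5,6]=10  [2,3,4,5,6]=5
  first=0(a) contributes 15
  first=2(u) contributes 20
|[w]| = 35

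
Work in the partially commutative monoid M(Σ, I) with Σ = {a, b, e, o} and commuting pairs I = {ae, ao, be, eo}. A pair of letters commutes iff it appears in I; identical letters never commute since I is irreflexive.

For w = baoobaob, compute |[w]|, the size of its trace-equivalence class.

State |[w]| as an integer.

piece 0:b — minimal
piece 1:a rests on {0:b}
piece 2:o rests on {0:b}
piece 3:o rests on {2:o}
piece 4:b rests on {1:a, 3:o}
piece 5:a rests on {4:b}
piece 6:o rests on {4:b}
piece 7:b rests on {5:a, 6:o}
minimal pieces: {0:b}
ways to finish when only these pieces remain (= sum over removing one remaining piece with nothing left below it):
  1 left: {7}→1
  2 left: {5,7}→1  {6,7}→1
  3 left: {5,6,7}→2
  4 left: {4,5,6,7}→2
  5 left: {1,4,5,6,7}→2  {3,4,5,6,7}→2
  6 left: {1,3,4,5,6,7}→4  {2,3,4,5,6,7}→2
  placing 0:b first → 6 extensions

6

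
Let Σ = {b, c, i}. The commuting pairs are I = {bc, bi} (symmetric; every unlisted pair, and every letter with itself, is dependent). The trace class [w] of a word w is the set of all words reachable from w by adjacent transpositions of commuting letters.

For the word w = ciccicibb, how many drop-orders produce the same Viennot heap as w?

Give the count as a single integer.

36

0(c) covers ∅
1(i) covers 0:c
2(c) covers 1:i
3(c) covers 2:c
4(i) covers 3:c
5(c) covers 4:i
6(i) covers 5:c
7(b) covers ∅
8(b) covers 7:b
floor of heap: 0:c, 7:b
completions by unplaced set U, small U first (add the entries for U minus each lowest piece of U):
  |U|=1: {6}:1  {8}:1
  |U|=2: {5,6}:1  {6,8}:2  {7,8}:1
  |U|=3: {4,5,6}:1  {5,6,8}:3  {6,7,8}:3
  |U|=4: {3,4,5,6}:1  {4,5,6,8}:4  {5,6,7,8}:6
  |U|=5: {2,3,4,5,6}:1  {3,4,5,6,8}:5  {4,5,6,7,8}:10
  |U|=6: {1,2,3,4,5,6}:1  {2,3,4,5,6,8}:6  {3,4,5,6,7,8}:15
  |U|=7: {0,1,2,3,4,5,6}:1  {1,2,3,4,5,6,8}:7  {2,3,4,5,6,7,8}:21
  start at 0(c): 28
  start at 7(b): 8
sum over floor = 36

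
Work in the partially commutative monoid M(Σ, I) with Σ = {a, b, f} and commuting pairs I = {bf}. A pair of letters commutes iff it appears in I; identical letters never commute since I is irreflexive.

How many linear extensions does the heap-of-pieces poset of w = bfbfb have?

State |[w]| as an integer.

10

0(b) covers ∅
1(f) covers ∅
2(b) covers 0:b
3(f) covers 1:f
4(b) covers 2:b
floor of heap: 0:b, 1:f
completions by unplaced set U, small U first (add the entries for U minus each lowest piece of U):
  |U|=1: {3}:1  {4}:1
  |U|=2: {1,3}:1  {2,4}:1  {3,4}:2
  |U|=3: {0,2,4}:1  {1,3,4}:3  {2,3,4}:3
  start at 0(b): 6
  start at 1(f): 4
sum over floor = 10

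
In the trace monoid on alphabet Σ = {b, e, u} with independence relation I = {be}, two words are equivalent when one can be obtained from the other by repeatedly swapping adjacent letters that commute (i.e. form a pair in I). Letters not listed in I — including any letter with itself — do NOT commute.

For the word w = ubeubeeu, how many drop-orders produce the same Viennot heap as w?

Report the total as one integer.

#0=u has no predecessor
#1=b depends on [0:u]
#2=e depends on [0:u]
#3=u depends on [1:b, 2:e]
#4=b depends on [3:u]
#5=e depends on [3:u]
#6=e depends on [5:e]
#7=u depends on [4:b, 6:e]
sources: [0:u]
N(rest) = Σ N(rest − s) over sources s of rest; N(one piece) = 1:
  size 1 → [7]=1
  size 2 → [4,7]=1  [6,7]=1
  size 3 → [4,6,7]=2  [5,6,7]=1
  size 4 → [4,5,6,7]=3
  size 5 → [3,4,5,6,7]=3
  size 6 → [1,3,4,5,6,7]=3  [2,3,4,5,6,7]=3
  first=0(u) contributes 6

6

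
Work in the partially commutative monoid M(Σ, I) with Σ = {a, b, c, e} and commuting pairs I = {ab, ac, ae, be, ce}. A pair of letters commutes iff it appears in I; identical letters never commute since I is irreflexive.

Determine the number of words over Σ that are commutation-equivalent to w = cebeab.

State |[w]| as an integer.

60

drop 0:c onto floor
drop 1:e onto floor
drop 2:b onto {0:c}
drop 3:e onto {1:e}
drop 4:a onto floor
drop 5:b onto {2:b}
ground layer = {0:c, 1:e, 4:a}
drop-orders for the pieces not yet dropped (sum over which currently-grounded one goes next):
  1 to go: {3} 1  {4} 1  {5} 1
  2 to go: {1,3} 1  {2,5} 1  {3,4} 2  {3,5} 2  {4,5} 2
  3 to go: {0,2,5} 1  {1,3,4} 3  {1,3,5} 3  {2,3,5} 3  {2,4,5} 3  {3,4,5} 6
  4 to go: {0,2,3,5} 4  {0,2,4,5} 4  {1,2,3,5} 6  {1,3,4,5} 12  {2,3,4,5} 12
  if 0:c drops first: 30 orders
  if 1:e drops first: 20 orders
  if 4:a drops first: 10 orders
heap linearizations: 60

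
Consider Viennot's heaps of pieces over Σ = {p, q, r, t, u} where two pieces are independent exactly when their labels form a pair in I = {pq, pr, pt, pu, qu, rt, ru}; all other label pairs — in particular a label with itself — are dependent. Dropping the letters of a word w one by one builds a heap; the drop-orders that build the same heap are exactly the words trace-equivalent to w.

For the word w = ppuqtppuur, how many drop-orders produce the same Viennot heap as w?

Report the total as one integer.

1890

drop 0:p onto floor
drop 1:p onto {0:p}
drop 2:u onto floor
drop 3:q onto floor
drop 4:t onto {2:u, 3:q}
drop 5:p onto {1:p}
drop 6:p onto {5:p}
drop 7:u onto {4:t}
drop 8:u onto {7:u}
drop 9:r onto {3:q}
ground layer = {0:p, 2:u, 3:q}
drop-orders for the pieces not yet dropped (sum over which currently-grounded one goes next):
  1 to go: {6} 1  {8} 1  {9} 1
  2 to go: {5,6} 1  {6,8} 2  {6,9} 2  {7,8} 1  {8,9} 2
  3 to go: {1,5,6} 1  {4,7,8} 1  {5,6,8} 3  {5,6,9} 3  {6,7,8} 3  {6,8,9} 6  {7,8,9} 3
  4 to go: {0,1,5,6} 1  {1,5,6,8} 4  {1,5,6,9} 4  {2,4,7,8} 1  {4,6,7,8} 4  {4,7,8,9} 4  {5,6,7,8} 6  {5,6,8,9} 12  {6,7,8,9} 12
  5 to go: {0,1,5,6,8} 5  {0,1,5,6,9} 5  {1,5,6,7,8} 10  {1,5,6,8,9} 20  {2,4,6,7,8} 5  {2,4,7,8,9} 5  {3,4,7,8,9} 4  {4,5,6,7,8} 10  {4,6,7,8,9} 20  {5,6,7,8,9} 30
  6 to go: {0,1,5,6,7,8} 15  {0,1,5,6,8,9} 30  {1,4,5,6,7,8} 20  {1,5,6,7,8,9} 60  {2,3,4,7,8,9} 9  {2,4,5,6,7,8} 15  {2,4,6,7,8,9} 30  {3,4,6,7,8,9} 24  {4,5,6,7,8,9} 60
  7 to go: {0,1,4,5,6,7,8} 35  {0,1,5,6,7,8,9} 105  {1,2,4,5,6,7,8} 35  {1,4,5,6,7,8,9} 140  {2,3,4,6,7,8,9} 63  {2,4,5,6,7,8,9} 105  {3,4,5,6,7,8,9} 84
  8 to go: {0,1,2,4,5,6,7,8} 70  {0,1,4,5,6,7,8,9} 280  {1,2,4,5,6,7,8,9} 280  {1,3,4,5,6,7,8,9} 224  {2,3,4,5,6,7,8,9} 252
  if 0:p drops first: 756 orders
  if 2:u drops first: 504 orders
  if 3:q drops first: 630 orders
heap linearizations: 1890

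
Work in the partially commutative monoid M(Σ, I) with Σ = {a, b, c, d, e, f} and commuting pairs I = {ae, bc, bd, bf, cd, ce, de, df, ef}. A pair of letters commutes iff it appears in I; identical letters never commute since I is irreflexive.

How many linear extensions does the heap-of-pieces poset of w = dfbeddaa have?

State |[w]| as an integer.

#0=d has no predecessor
#1=f has no predecessor
#2=b has no predecessor
#3=e depends on [2:b]
#4=d depends on [0:d]
#5=d depends on [4:d]
#6=a depends on [1:f, 2:b, 5:d]
#7=a depends on [6:a]
sources: [0:d, 1:f, 2:b]
N(rest) = Σ N(rest − s) over sources s of rest; N(one piece) = 1:
  size 1 → [3]=1  [7]=1
  size 2 → [3,7]=2  [6,7]=1
  size 3 → [1,6,7]=1  [3,6,7]=3  [5,6,7]=1
  size 4 → [1,3,6,7]=4  [1,5,6,7]=2  [2,3,6,7]=3  [3,5,6,7]=4  [4,5,6,7]=1
  size 5 → [0,4,5,6,7]=1  [1,2,3,6,7]=7  [1,3,5,6,7]=10  [1,4,5,6,7]=3  [2,3,5,6,7]=7  [3,4,5,6,7]=5
  size 6 → [0,1,4,5,6,7]=4  [0,3,4,5,6,7]=6  [1,2,3,5,6,7]=24  [1,3,4,5,6,7]=18  [2,3,4,5,6,7]=12
  first=0(d) contributes 54
  first=1(f) contributes 18
  first=2(b) contributes 28
|[w]| = 100

100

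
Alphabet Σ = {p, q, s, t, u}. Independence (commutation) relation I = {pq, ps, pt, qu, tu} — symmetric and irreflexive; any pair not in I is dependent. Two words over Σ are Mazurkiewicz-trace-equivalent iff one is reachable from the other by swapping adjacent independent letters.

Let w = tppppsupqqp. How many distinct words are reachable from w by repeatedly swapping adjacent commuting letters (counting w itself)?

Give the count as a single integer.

#0=t has no predecessor
#1=p has no predecessor
#2=p depends on [1:p]
#3=p depends on [2:p]
#4=p depends on [3:p]
#5=s depends on [0:t]
#6=u depends on [4:p, 5:s]
#7=p depends on [6:u]
#8=q depends on [5:s]
#9=q depends on [8:q]
#10=p depends on [7:p]
sources: [0:t, 1:p]
N(rest) = Σ N(rest − s) over sources s of rest; N(one piece) = 1:
  size 1 → [9]=1  [10]=1
  size 2 → [7,10]=1  [8,9]=1  [9,10]=2
  size 3 → [6,7,10]=1  [7,9,10]=3  [8,9,10]=3
  size 4 → [4,6,7,10]=1  [6,7,9,10]=4  [7,8,9,10]=6
  size 5 → [3,4,6,7,10]=1  [4,6,7,9,10]=5  [6,7,8,9,10]=10
  size 6 → [2,3,4,6,7,10]=1  [3,4,6,7,9,10]=6  [4,6,7,8,9,10]=15  [5,6,7,8,9,10]=10
  size 7 → [0,5,6,7,8,9,10]=10  [1,2,3,4,6,7,10]=1  [2,3,4,6,7,9,10]=7  [3,4,6,7,8,9,10]=21  [4,5,6,7,8,9,10]=25
  size 8 → [0,4,5,6,7,8,9,10]=35  [1,2,3,4,6,7,9,10]=8  [2,3,4,6,7,8,9,10]=28  [3,4,5,6,7,8,9,10]=46
  size 9 → [0,3,4,5,6,7,8,9,10]=81  [1,2,3,4,6,7,8,9,10]=36  [2,3,4,5,6,7,8,9,10]=74
  first=0(t) contributes 110
  first=1(p) contributes 155
|[w]| = 265

265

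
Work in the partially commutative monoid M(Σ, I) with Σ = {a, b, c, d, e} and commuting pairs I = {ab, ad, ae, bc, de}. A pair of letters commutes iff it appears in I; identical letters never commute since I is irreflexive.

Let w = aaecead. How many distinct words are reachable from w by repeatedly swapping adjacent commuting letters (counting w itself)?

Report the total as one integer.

drop 0:a onto floor
drop 1:a onto {0:a}
drop 2:e onto floor
drop 3:c onto {1:a, 2:e}
drop 4:e onto {3:c}
drop 5:a onto {3:c}
drop 6:d onto {3:c}
ground layer = {0:a, 2:e}
drop-orders for the pieces not yet dropped (sum over which currently-grounded one goes next):
  1 to go: {4} 1  {5} 1  {6} 1
  2 to go: {4,5} 2  {4,6} 2  {5,6} 2
  3 to go: {4,5,6} 6
  4 to go: {3,4,5,6} 6
  5 to go: {1,3,4,5,6} 6  {2,3,4,5,6} 6
  if 0:a drops first: 12 orders
  if 2:e drops first: 6 orders
heap linearizations: 18

18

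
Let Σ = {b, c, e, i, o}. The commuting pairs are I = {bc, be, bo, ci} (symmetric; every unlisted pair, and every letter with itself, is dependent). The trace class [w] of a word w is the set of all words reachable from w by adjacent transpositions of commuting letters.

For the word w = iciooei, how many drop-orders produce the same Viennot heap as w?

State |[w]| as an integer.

0(i) covers ∅
1(c) covers ∅
2(i) covers 0:i
3(o) covers 1:c, 2:i
4(o) covers 3:o
5(e) covers 4:o
6(i) covers 5:e
floor of heap: 0:i, 1:c
completions by unplaced set U, small U first (add the entries for U minus each lowest piece of U):
  |U|=1: {6}:1
  |U|=2: {5,6}:1
  |U|=3: {4,5,6}:1
  |U|=4: {3,4,5,6}:1
  |U|=5: {1,3,4,5,6}:1  {2,3,4,5,6}:1
  start at 0(i): 2
  start at 1(c): 1
sum over floor = 3

3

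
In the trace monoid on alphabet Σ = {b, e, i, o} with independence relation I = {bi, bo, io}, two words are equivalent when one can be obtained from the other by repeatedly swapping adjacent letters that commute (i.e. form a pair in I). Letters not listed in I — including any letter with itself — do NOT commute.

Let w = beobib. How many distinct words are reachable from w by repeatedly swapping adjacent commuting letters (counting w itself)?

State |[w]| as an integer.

12

drop 0:b onto floor
drop 1:e onto {0:b}
drop 2:o onto {1:e}
drop 3:b onto {1:e}
drop 4:i onto {1:e}
drop 5:b onto {3:b}
ground layer = {0:b}
drop-orders for the pieces not yet dropped (sum over which currently-grounded one goes next):
  1 to go: {2} 1  {4} 1  {5} 1
  2 to go: {2,4} 2  {2,5} 2  {3,5} 1  {4,5} 2
  3 to go: {2,3,5} 3  {2,4,5} 6  {3,4,5} 3
  4 to go: {2,3,4,5} 12
  if 0:b drops first: 12 orders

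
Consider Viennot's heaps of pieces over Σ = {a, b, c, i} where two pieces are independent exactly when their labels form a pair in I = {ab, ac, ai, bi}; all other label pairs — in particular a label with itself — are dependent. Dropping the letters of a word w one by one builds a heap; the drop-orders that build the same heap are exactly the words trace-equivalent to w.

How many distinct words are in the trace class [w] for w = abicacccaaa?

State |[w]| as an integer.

0(a) covers ∅
1(b) covers ∅
2(i) covers ∅
3(c) covers 1:b, 2:i
4(a) covers 0:a
5(c) covers 3:c
6(c) covers 5:c
7(c) covers 6:c
8(a) covers 4:a
9(a) covers 8:a
10(a) covers 9:a
floor of heap: 0:a, 1:b, 2:i
completions by unplaced set U, small U first (add the entries for U minus each lowest piece of U):
  |U|=1: {7}:1  {10}:1
  |U|=2: {6,7}:1  {7,10}:2  {9,10}:1
  |U|=3: {5,6,7}:1  {6,7,10}:3  {7,9,10}:3  {8,9,10}:1
  |U|=4: {3,5,6,7}:1  {4,8,9,10}:1  {5,6,7,10}:4  {6,7,9,10}:6  {7,8,9,10}:4
  |U|=5: {0,4,8,9,10}:1  {1,3,5,6,7}:1  {2,3,5,6,7}:1  {3,5,6,7,10}:5  {4,7,8,9,10}:5  {5,6,7,9,10}:10  {6,7,8,9,10}:10
  |U|=6: {0,4,7,8,9,10}:6  {1,2,3,5,6,7}:2  {1,3,5,6,7,10}:6  {2,3,5,6,7,10}:6  {3,5,6,7,9,10}:15  {4,6,7,8,9,10}:15  {5,6,7,8,9,10}:20
  |U|=7: {0,4,6,7,8,9,10}:21  {1,2,3,5,6,7,10}:14  {1,3,5,6,7,9,10}:21  {2,3,5,6,7,9,10}:21  {3,5,6,7,8,9,10}:35  {4,5,6,7,8,9,10}:35
  |U|=8: {0,4,5,6,7,8,9,10}:56  {1,2,3,5,6,7,9,10}:56  {1,3,5,6,7,8,9,10}:56  {2,3,5,6,7,8,9,10}:56  {3,4,5,6,7,8,9,10}:70
  |U|=9: {0,3,4,5,6,7,8,9,10}:126  {1,2,3,5,6,7,8,9,10}:168  {1,3,4,5,6,7,8,9,10}:126  {2,3,4,5,6,7,8,9,10}:126
  start at 0(a): 420
  start at 1(b): 252
  start at 2(i): 252
sum over floor = 924

924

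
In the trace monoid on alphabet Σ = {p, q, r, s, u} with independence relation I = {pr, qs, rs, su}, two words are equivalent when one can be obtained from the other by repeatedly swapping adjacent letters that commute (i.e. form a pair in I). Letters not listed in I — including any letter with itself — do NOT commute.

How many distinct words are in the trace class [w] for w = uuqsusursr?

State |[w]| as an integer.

drop 0:u onto floor
drop 1:u onto {0:u}
drop 2:q onto {1:u}
drop 3:s onto floor
drop 4:u onto {2:q}
drop 5:s onto {3:s}
drop 6:u onto {4:u}
drop 7:r onto {6:u}
drop 8:s onto {5:s}
drop 9:r onto {7:r}
ground layer = {0:u, 3:s}
drop-orders for the pieces not yet dropped (sum over which currently-grounded one goes next):
  1 to go: {8} 1  {9} 1
  2 to go: {5,8} 1  {7,9} 1  {8,9} 2
  3 to go: {3,5,8} 1  {5,8,9} 3  {6,7,9} 1  {7,8,9} 3
  4 to go: {3,5,8,9} 4  {4,6,7,9} 1  {5,7,8,9} 6  {6,7,8,9} 4
  5 to go: {2,4,6,7,9} 1  {3,5,7,8,9} 10  {4,6,7,8,9} 5  {5,6,7,8,9} 10
  6 to go: {1,2,4,6,7,9} 1  {2,4,6,7,8,9} 6  {3,5,6,7,8,9} 20  {4,5,6,7,8,9} 15
  7 to go: {0,1,2,4,6,7,9} 1  {1,2,4,6,7,8,9} 7  {2,4,5,6,7,8,9} 21  {3,4,5,6,7,8,9} 35
  8 to go: {0,1,2,4,6,7,8,9} 8  {1,2,4,5,6,7,8,9} 28  {2,3,4,5,6,7,8,9} 56
  if 0:u drops first: 84 orders
  if 3:s drops first: 36 orders
heap linearizations: 120

120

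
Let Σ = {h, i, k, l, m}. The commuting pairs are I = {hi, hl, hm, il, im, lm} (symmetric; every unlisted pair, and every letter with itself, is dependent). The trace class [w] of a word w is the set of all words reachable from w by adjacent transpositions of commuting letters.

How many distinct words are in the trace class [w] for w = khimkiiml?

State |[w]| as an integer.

72

drop 0:k onto floor
drop 1:h onto {0:k}
drop 2:i onto {0:k}
drop 3:m onto {0:k}
drop 4:k onto {1:h, 2:i, 3:m}
drop 5:i onto {4:k}
drop 6:i onto {5:i}
drop 7:m onto {4:k}
drop 8:l onto {4:k}
ground layer = {0:k}
drop-orders for the pieces not yet dropped (sum over which currently-grounded one goes next):
  1 to go: {6} 1  {7} 1  {8} 1
  2 to go: {5,6} 1  {6,7} 2  {6,8} 2  {7,8} 2
  3 to go: {5,6,7} 3  {5,6,8} 3  {6,7,8} 6
  4 to go: {5,6,7,8} 12
  5 to go: {4,5,6,7,8} 12
  6 to go: {1,4,5,6,7,8} 12  {2,4,5,6,7,8} 12  {3,4,5,6,7,8} 12
  7 to go: {1,2,4,5,6,7,8} 24  {1,3,4,5,6,7,8} 24  {2,3,4,5,6,7,8} 24
  if 0:k drops first: 72 orders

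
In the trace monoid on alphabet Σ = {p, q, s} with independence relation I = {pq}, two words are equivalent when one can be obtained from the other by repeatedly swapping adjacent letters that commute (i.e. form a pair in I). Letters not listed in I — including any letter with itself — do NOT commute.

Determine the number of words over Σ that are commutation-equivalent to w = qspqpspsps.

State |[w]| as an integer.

drop 0:q onto floor
drop 1:s onto {0:q}
drop 2:p onto {1:s}
drop 3:q onto {1:s}
drop 4:p onto {2:p}
drop 5:s onto {3:q, 4:p}
drop 6:p onto {5:s}
drop 7:s onto {6:p}
drop 8:p onto {7:s}
drop 9:s onto {8:p}
ground layer = {0:q}
drop-orders for the pieces not yet dropped (sum over which currently-grounded one goes next):
  1 to go: {9} 1
  2 to go: {8,9} 1
  3 to go: {7,8,9} 1
  4 to go: {6,7,8,9} 1
  5 to go: {5,6,7,8,9} 1
  6 to go: {3,5,6,7,8,9} 1  {4,5,6,7,8,9} 1
  7 to go: {2,4,5,6,7,8,9} 1  {3,4,5,6,7,8,9} 2
  8 to go: {2,3,4,5,6,7,8,9} 3
  if 0:q drops first: 3 orders

3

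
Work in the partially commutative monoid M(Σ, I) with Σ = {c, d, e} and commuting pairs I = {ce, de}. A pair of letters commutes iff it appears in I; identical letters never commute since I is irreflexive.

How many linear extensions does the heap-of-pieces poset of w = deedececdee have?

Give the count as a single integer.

0(d) covers ∅
1(e) covers ∅
2(e) covers 1:e
3(d) covers 0:d
4(e) covers 2:e
5(c) covers 3:d
6(e) covers 4:e
7(c) covers 5:c
8(d) covers 7:c
9(e) covers 6:e
10(e) covers 9:e
floor of heap: 0:d, 1:e
completions by unplaced set U, small U first (add the entries for U minus each lowest piece of U):
  |U|=1: {8}:1  {10}:1
  |U|=2: {7,8}:1  {8,10}:2  {9,10}:1
  |U|=3: {5,7,8}:1  {6,9,10}:1  {7,8,10}:3  {8,9,10}:3
  |U|=4: {3,5,7,8}:1  {4,6,9,10}:1  {5,7,8,10}:4  {6,8,9,10}:4  {7,8,9,10}:6
  |U|=5: {0,3,5,7,8}:1  {2,4,6,9,10}:1  {3,5,7,8,10}:5  {4,6,8,9,10}:5  {5,7,8,9,10}:10  {6,7,8,9,10}:10
  |U|=6: {0,3,5,7,8,10}:6  {1,2,4,6,9,10}:1  {2,4,6,8,9,10}:6  {3,5,7,8,9,10}:15  {4,6,7,8,9,10}:15  {5,6,7,8,9,10}:20
  |U|=7: {0,3,5,7,8,9,10}:21  {1,2,4,6,8,9,10}:7  {2,4,6,7,8,9,10}:21  {3,5,6,7,8,9,10}:35  {4,5,6,7,8,9,10}:35
  |U|=8: {0,3,5,6,7,8,9,10}:56  {1,2,4,6,7,8,9,10}:28  {2,4,5,6,7,8,9,10}:56  {3,4,5,6,7,8,9,10}:70
  |U|=9: {0,3,4,5,6,7,8,9,10}:126  {1,2,4,5,6,7,8,9,10}:84  {2,3,4,5,6,7,8,9,10}:126
  start at 0(d): 210
  start at 1(e): 252
sum over floor = 462

462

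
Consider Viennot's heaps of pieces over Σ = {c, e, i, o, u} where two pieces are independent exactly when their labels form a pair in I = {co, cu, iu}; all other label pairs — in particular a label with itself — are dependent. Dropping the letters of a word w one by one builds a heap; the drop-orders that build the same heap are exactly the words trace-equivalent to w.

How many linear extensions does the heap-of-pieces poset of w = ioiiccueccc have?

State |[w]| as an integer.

#0=i has no predecessor
#1=o depends on [0:i]
#2=i depends on [1:o]
#3=i depends on [2:i]
#4=c depends on [3:i]
#5=c depends on [4:c]
#6=u depends on [1:o]
#7=e depends on [5:c, 6:u]
#8=c depends on [7:e]
#9=c depends on [8:c]
#10=c depends on [9:c]
sources: [0:i]
N(rest) = Σ N(rest − s) over sources s of rest; N(one piece) = 1:
  size 1 → [10]=1
  size 2 → [9,10]=1
  size 3 → [8,9,10]=1
  size 4 → [7,8,9,10]=1
  size 5 → [5,7,8,9,10]=1  [6,7,8,9,10]=1
  size 6 → [4,5,7,8,9,10]=1  [5,6,7,8,9,10]=2
  size 7 → [3,4,5,7,8,9,10]=1  [4,5,6,7,8,9,10]=3
  size 8 → [2,3,4,5,7,8,9,10]=1  [3,4,5,6,7,8,9,10]=4
  size 9 → [2,3,4,5,6,7,8,9,10]=5
  first=0(i) contributes 5

5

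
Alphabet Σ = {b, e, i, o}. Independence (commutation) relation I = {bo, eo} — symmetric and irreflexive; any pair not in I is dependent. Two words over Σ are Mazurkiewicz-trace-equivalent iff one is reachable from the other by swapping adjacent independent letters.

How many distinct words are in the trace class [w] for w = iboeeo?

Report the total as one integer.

10

piece 0:i — minimal
piece 1:b rests on {0:i}
piece 2:o rests on {0:i}
piece 3:e rests on {1:b}
piece 4:e rests on {3:e}
piece 5:o rests on {2:o}
minimal pieces: {0:i}
ways to finish when only these pieces remain (= sum over removing one remaining piece with nothing left below it):
  1 left: {4}→1  {5}→1
  2 left: {2,5}→1  {3,4}→1  {4,5}→2
  3 left: {1,3,4}→1  {2,4,5}→3  {3,4,5}→3
  4 left: {1,3,4,5}→4  {2,3,4,5}→6
  placing 0:i first → 10 extensions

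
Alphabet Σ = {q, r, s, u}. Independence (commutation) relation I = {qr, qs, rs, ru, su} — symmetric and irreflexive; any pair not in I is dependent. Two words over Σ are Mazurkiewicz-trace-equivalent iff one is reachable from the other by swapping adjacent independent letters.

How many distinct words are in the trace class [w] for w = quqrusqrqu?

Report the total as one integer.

0(q) covers ∅
1(u) covers 0:q
2(q) covers 1:u
3(r) covers ∅
4(u) covers 2:q
5(s) covers ∅
6(q) covers 4:u
7(r) covers 3:r
8(q) covers 6:q
9(u) covers 8:q
floor of heap: 0:q, 3:r, 5:s
completions by unplaced set U, small U first (add the entries for U minus each lowest piece of U):
  |U|=1: {5}:1  {7}:1  {9}:1
  |U|=2: {3,7}:1  {5,7}:2  {5,9}:2  {7,9}:2  {8,9}:1
  |U|=3: {3,5,7}:3  {3,7,9}:3  {5,7,9}:6  {5,8,9}:3  {6,8,9}:1  {7,8,9}:3
  |U|=4: {3,5,7,9}:12  {3,7,8,9}:6  {4,6,8,9}:1  {5,6,8,9}:4  {5,7,8,9}:12  {6,7,8,9}:4
  |U|=5: {2,4,6,8,9}:1  {3,5,7,8,9}:30  {3,6,7,8,9}:10  {4,5,6,8,9}:5  {4,6,7,8,9}:5  {5,6,7,8,9}:20
  |U|=6: {1,2,4,6,8,9}:1  {2,4,5,6,8,9}:6  {2,4,6,7,8,9}:6  {3,4,6,7,8,9}:15  {3,5,6,7,8,9}:60  {4,5,6,7,8,9}:30
  |U|=7: {0,1,2,4,6,8,9}:1  {1,2,4,5,6,8,9}:7  {1,2,4,6,7,8,9}:7  {2,3,4,6,7,8,9}:21  {2,4,5,6,7,8,9}:42  {3,4,5,6,7,8,9}:105
  |U|=8: {0,1,2,4,5,6,8,9}:8  {0,1,2,4,6,7,8,9}:8  {1,2,3,4,6,7,8,9}:28  {1,2,4,5,6,7,8,9}:56  {2,3,4,5,6,7,8,9}:168
  start at 0(q): 252
  start at 3(r): 72
  start at 5(s): 36
sum over floor = 360

360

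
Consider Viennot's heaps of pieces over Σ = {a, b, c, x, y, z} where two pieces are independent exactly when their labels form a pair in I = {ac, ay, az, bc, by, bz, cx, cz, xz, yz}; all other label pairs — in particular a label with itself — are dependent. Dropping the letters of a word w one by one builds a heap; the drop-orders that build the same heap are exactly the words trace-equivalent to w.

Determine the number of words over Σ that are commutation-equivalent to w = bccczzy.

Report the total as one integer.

0(b) covers ∅
1(c) covers ∅
2(c) covers 1:c
3(c) covers 2:c
4(z) covers ∅
5(z) covers 4:z
6(y) covers 3:c
floor of heap: 0:b, 1:c, 4:z
completions by unplaced set U, small U first (add the entries for U minus each lowest piece of U):
  |U|=1: {0}:1  {5}:1  {6}:1
  |U|=2: {0,5}:2  {0,6}:2  {3,6}:1  {4,5}:1  {5,6}:2
  |U|=3: {0,3,6}:3  {0,4,5}:3  {0,5,6}:6  {2,3,6}:1  {3,5,6}:3  {4,5,6}:3
  |U|=4: {0,2,3,6}:4  {0,3,5,6}:12  {0,4,5,6}:12  {1,2,3,6}:1  {2,3,5,6}:4  {3,4,5,6}:6
  |U|=5: {0,1,2,3,6}:5  {0,2,3,5,6}:20  {0,3,4,5,6}:30  {1,2,3,5,6}:5  {2,3,4,5,6}:10
  start at 0(b): 15
  start at 1(c): 60
  start at 4(z): 30
sum over floor = 105

105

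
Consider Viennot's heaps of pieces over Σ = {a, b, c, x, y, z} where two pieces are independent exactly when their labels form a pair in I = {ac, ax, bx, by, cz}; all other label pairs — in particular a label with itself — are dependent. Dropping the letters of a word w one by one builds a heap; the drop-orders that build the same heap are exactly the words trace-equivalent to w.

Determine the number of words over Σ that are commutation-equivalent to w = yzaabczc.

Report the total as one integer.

3

drop 0:y onto floor
drop 1:z onto {0:y}
drop 2:a onto {1:z}
drop 3:a onto {2:a}
drop 4:b onto {3:a}
drop 5:c onto {4:b}
drop 6:z onto {4:b}
drop 7:c onto {5:c}
ground layer = {0:y}
drop-orders for the pieces not yet dropped (sum over which currently-grounded one goes next):
  1 to go: {6} 1  {7} 1
  2 to go: {5,7} 1  {6,7} 2
  3 to go: {5,6,7} 3
  4 to go: {4,5,6,7} 3
  5 to go: {3,4,5,6,7} 3
  6 to go: {2,3,4,5,6,7} 3
  if 0:y drops first: 3 orders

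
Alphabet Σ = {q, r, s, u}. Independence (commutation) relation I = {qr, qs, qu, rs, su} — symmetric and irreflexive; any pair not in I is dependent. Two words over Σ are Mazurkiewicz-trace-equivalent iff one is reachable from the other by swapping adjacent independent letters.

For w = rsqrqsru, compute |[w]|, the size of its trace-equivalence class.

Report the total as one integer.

#0=r has no predecessor
#1=s has no predecessor
#2=q has no predecessor
#3=r depends on [0:r]
#4=q depends on [2:q]
#5=s depends on [1:s]
#6=r depends on [3:r]
#7=u depends on [6:r]
sources: [0:r, 1:s, 2:q]
N(rest) = Σ N(rest − s) over sources s of rest; N(one piece) = 1:
  size 1 → [4]=1  [5]=1  [7]=1
  size 2 → [1,5]=1  [2,4]=1  [4,5]=2  [4,7]=2  [5,7]=2  [6,7]=1
  size 3 → [1,4,5]=3  [1,5,7]=3  [2,4,5]=3  [2,4,7]=3  [3,6,7]=1  [4,5,7]=6  [4,6,7]=3  [5,6,7]=3
  size 4 → [0,3,6,7]=1  [1,2,4,5]=6  [1,4,5,7]=12  [1,5,6,7]=6  [2,4,5,7]=12  [2,4,6,7]=6  [3,4,6,7]=4  [3,5,6,7]=4  [4,5,6,7]=12
  size 5 → [0,3,4,6,7]=5  [0,3,5,6,7]=5  [1,2,4,5,7]=30  [1,3,5,6,7]=10  [1,4,5,6,7]=30  [2,3,4,6,7]=10  [2,4,5,6,7]=30  [3,4,5,6,7]=20
  size 6 → [0,1,3,5,6,7]=15  [0,2,3,4,6,7]=15  [0,3,4,5,6,7]=30  [1,2,4,5,6,7]=90  [1,3,4,5,6,7]=60  [2,3,4,5,6,7]=60
  first=0(r) contributes 210
  first=1(s) contributes 105
  first=2(q) contributes 105
|[w]| = 420

420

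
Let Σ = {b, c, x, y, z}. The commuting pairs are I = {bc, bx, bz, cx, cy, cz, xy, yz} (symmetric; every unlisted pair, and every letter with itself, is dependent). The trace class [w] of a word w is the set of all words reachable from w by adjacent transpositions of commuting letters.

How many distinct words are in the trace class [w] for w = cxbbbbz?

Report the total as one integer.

105

piece 0:c — minimal
piece 1:x — minimal
piece 2:b — minimal
piece 3:b rests on {2:b}
piece 4:b rests on {3:b}
piece 5:b rests on {4:b}
piece 6:z rests on {1:x}
minimal pieces: {0:c, 1:x, 2:b}
ways to finish when only these pieces remain (= sum over removing one remaining piece with nothing left below it):
  1 left: {0}→1  {5}→1  {6}→1
  2 left: {0,5}→2  {0,6}→2  {1,6}→1  {4,5}→1  {5,6}→2
  3 left: {0,1,6}→3  {0,4,5}→3  {0,5,6}→6  {1,5,6}→3  {3,4,5}→1  {4,5,6}→3
  4 left: {0,1,5,6}→12  {0,3,4,5}→4  {0,4,5,6}→12  {1,4,5,6}→6  {2,3,4,5}→1  {3,4,5,6}→4
  5 left: {0,1,4,5,6}→30  {0,2,3,4,5}→5  {0,3,4,5,6}→20  {1,3,4,5,6}→10  {2,3,4,5,6}→5
  placing 0:c first → 15 extensions
  placing 1:x first → 30 extensions
  placing 2:b first → 60 extensions
total linear extensions = 105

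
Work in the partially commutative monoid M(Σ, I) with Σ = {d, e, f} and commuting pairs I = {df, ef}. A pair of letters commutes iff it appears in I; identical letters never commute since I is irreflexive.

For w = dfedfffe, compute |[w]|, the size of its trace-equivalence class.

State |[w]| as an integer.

0(d) covers ∅
1(f) covers ∅
2(e) covers 0:d
3(d) covers 2:e
4(f) covers 1:f
5(f) covers 4:f
6(f) covers 5:f
7(e) covers 3:d
floor of heap: 0:d, 1:f
completions by unplaced set U, small U first (add the entries for U minus each lowest piece of U):
  |U|=1: {6}:1  {7}:1
  |U|=2: {3,7}:1  {5,6}:1  {6,7}:2
  |U|=3: {2,3,7}:1  {3,6,7}:3  {4,5,6}:1  {5,6,7}:3
  |U|=4: {0,2,3,7}:1  {1,4,5,6}:1  {2,3,6,7}:4  {3,5,6,7}:6  {4,5,6,7}:4
  |U|=5: {0,2,3,6,7}:5  {1,4,5,6,7}:5  {2,3,5,6,7}:10  {3,4,5,6,7}:10
  |U|=6: {0,2,3,5,6,7}:15  {1,3,4,5,6,7}:15  {2,3,4,5,6,7}:20
  start at 0(d): 35
  start at 1(f): 35
sum over floor = 70

70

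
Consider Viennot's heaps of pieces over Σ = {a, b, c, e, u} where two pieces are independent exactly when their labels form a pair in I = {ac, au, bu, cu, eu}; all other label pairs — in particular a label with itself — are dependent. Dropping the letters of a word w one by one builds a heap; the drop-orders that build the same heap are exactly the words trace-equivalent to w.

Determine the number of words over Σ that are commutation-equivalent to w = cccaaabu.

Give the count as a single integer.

160

drop 0:c onto floor
drop 1:c onto {0:c}
drop 2:c onto {1:c}
drop 3:a onto floor
drop 4:a onto {3:a}
drop 5:a onto {4:a}
drop 6:b onto {2:c, 5:a}
drop 7:u onto floor
ground layer = {0:c, 3:a, 7:u}
drop-orders for the pieces not yet dropped (sum over which currently-grounded one goes next):
  1 to go: {6} 1  {7} 1
  2 to go: {2,6} 1  {5,6} 1  {6,7} 2
  3 to go: {1,2,6} 1  {2,5,6} 2  {2,6,7} 3  {4,5,6} 1  {5,6,7} 3
  4 to go: {0,1,2,6} 1  {1,2,5,6} 3  {1,2,6,7} 4  {2,4,5,6} 3  {2,5,6,7} 8  {3,4,5,6} 1  {4,5,6,7} 4
  5 to go: {0,1,2,5,6} 4  {0,1,2,6,7} 5  {1,2,4,5,6} 6  {1,2,5,6,7} 15  {2,3,4,5,6} 4  {2,4,5,6,7} 15  {3,4,5,6,7} 5
  6 to go: {0,1,2,4,5,6} 10  {0,1,2,5,6,7} 24  {1,2,3,4,5,6} 10  {1,2,4,5,6,7} 36  {2,3,4,5,6,7} 24
  if 0:c drops first: 70 orders
  if 3:a drops first: 70 orders
  if 7:u drops first: 20 orders
heap linearizations: 160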